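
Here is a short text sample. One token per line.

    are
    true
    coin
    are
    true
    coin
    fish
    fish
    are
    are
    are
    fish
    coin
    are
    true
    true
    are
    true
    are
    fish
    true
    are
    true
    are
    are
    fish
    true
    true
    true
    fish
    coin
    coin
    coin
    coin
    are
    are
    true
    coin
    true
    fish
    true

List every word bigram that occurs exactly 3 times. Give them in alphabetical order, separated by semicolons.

are fish; coin are; coin coin; fish true; true coin; true true

Bigram counts meeting the condition (exactly 3 times):
  are fish: 3
  coin are: 3
  coin coin: 3
  fish true: 3
  true coin: 3
  true true: 3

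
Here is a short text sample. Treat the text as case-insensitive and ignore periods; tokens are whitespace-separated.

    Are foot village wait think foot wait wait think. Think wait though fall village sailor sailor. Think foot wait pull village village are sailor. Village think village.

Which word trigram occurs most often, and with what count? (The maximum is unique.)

"think foot wait", 2 times

Trigram frequencies (highest first):
  think foot wait: 2
  are foot village: 1
  foot village wait: 1
  village wait think: 1
  wait think foot: 1
  foot wait wait: 1
  … (18 more, each ≤ 1)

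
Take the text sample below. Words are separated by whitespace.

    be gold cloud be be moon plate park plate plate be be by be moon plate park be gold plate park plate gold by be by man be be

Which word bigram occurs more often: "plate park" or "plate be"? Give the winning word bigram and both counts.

"plate park": 3 occurrences
"plate be": 1 occurrence

"plate park" (3 vs 1)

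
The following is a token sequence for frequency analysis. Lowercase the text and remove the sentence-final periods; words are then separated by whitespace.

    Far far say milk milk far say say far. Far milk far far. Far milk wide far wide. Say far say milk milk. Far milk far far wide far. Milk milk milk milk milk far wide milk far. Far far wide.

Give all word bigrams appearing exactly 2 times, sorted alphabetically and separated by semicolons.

Bigram counts meeting the condition (exactly 2 times):
  say far: 2
  say milk: 2
  wide far: 2

say far; say milk; wide far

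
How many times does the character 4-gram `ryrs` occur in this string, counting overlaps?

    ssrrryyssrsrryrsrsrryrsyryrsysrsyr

3

Sliding a length-4 window over the 34 characters (31 positions):
  position 13–16: ryrs
  position 20–23: ryrs
  position 25–28: ryrs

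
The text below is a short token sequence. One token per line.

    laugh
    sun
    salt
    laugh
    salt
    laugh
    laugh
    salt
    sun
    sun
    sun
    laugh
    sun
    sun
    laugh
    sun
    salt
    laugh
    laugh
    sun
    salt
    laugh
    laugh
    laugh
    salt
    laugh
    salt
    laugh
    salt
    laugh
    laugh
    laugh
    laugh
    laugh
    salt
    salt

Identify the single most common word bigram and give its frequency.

"laugh laugh", 8 times

Bigram frequencies (highest first):
  laugh laugh: 8
  salt laugh: 7
  laugh salt: 6
  laugh sun: 4
  sun salt: 3
  sun sun: 3
  … (3 more, each ≤ 2)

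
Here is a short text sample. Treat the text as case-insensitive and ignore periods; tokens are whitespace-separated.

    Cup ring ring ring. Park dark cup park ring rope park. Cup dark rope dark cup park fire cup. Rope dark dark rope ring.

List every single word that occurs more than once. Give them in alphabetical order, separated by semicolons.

Unigram counts meeting the condition (more than once):
  cup: 5
  dark: 5
  park: 4
  ring: 5
  rope: 4

cup; dark; park; ring; rope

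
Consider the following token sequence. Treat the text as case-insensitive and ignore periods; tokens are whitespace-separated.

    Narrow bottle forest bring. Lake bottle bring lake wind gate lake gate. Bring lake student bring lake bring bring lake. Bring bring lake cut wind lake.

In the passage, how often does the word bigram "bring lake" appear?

6

Scanning the 25 overlapping bigram windows for "bring lake":
  position 4–5: bring lake
  position 7–8: bring lake
  position 13–14: bring lake
  position 16–17: bring lake
  position 19–20: bring lake
  position 22–23: bring lake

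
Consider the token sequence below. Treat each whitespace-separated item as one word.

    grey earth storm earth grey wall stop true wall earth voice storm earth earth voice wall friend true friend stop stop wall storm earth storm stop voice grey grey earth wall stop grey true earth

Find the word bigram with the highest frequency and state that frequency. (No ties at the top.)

"storm earth", 3 times

Bigram frequencies (highest first):
  storm earth: 3
  grey earth: 2
  earth storm: 2
  wall stop: 2
  earth voice: 2
  earth grey: 1
  … (22 more, each ≤ 1)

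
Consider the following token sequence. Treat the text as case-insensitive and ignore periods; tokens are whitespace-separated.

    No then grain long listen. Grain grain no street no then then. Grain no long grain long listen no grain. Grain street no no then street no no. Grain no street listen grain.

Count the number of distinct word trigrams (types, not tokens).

28

33 tokens → 31 trigram windows in total.
Repeated trigrams (each contributes count−1 duplicates):
  grain long listen: 2
  grain no street: 2
  street no no: 2
3 duplicate windows → 31 − 3 = 28 distinct.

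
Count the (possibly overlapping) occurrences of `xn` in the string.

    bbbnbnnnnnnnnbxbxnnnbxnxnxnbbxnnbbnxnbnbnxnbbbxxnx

8

Sliding a length-2 window over the 50 characters (49 positions):
  position 17–18: xn
  position 22–23: xn
  position 24–25: xn
  position 26–27: xn
  position 30–31: xn
  position 36–37: xn
  position 42–43: xn
  position 48–49: xn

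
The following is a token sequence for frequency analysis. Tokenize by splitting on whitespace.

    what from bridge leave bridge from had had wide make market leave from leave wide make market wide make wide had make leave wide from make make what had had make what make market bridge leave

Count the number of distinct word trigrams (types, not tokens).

33

36 tokens → 34 trigram windows in total.
Repeated trigrams (each contributes count−1 duplicates):
  wide make market: 2
1 duplicate windows → 34 − 1 = 33 distinct.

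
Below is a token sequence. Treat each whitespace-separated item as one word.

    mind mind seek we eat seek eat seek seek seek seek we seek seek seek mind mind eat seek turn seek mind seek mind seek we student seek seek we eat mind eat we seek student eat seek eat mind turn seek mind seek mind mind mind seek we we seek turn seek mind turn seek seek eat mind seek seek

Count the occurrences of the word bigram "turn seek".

Scanning the 60 overlapping bigram windows for "turn seek":
  position 20–21: turn seek
  position 41–42: turn seek
  position 52–53: turn seek
  position 55–56: turn seek

4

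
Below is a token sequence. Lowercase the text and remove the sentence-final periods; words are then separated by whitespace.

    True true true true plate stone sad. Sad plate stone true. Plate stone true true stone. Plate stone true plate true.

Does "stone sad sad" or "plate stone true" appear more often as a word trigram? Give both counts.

"plate stone true" (3 vs 1)

"stone sad sad": 1 occurrence
"plate stone true": 3 occurrences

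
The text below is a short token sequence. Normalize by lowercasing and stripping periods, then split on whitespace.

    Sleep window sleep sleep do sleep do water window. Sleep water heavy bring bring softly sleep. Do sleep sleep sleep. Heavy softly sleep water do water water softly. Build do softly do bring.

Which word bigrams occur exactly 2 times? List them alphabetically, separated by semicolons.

Bigram counts meeting the condition (exactly 2 times):
  do sleep: 2
  do water: 2
  sleep water: 2
  softly sleep: 2
  window sleep: 2

do sleep; do water; sleep water; softly sleep; window sleep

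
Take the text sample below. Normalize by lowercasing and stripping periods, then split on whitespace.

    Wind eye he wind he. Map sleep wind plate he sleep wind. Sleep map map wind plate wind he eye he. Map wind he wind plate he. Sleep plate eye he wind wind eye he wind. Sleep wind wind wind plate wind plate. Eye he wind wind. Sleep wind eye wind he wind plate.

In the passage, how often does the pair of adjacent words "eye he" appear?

Scanning the 53 overlapping bigram windows for "eye he":
  position 2–3: eye he
  position 20–21: eye he
  position 30–31: eye he
  position 34–35: eye he
  position 44–45: eye he

5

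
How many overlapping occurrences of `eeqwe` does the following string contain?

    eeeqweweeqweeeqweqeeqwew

Sliding a length-5 window over the 24 characters (20 positions):
  position 2–6: eeqwe
  position 8–12: eeqwe
  position 13–17: eeqwe
  position 19–23: eeqwe

4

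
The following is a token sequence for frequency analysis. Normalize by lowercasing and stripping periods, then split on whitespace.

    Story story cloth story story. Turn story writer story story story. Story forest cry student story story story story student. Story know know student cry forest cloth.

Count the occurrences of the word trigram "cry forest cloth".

1

Scanning the 25 overlapping trigram windows for "cry forest cloth":
  position 25–27: cry forest cloth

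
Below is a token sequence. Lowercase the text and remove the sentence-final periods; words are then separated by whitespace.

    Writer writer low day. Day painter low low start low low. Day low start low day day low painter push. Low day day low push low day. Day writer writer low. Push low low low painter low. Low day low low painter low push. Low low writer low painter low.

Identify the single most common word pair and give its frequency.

Bigram frequencies (highest first):
  low low: 7
  low day: 6
  day day: 4
  painter low: 4
  day low: 4
  low painter: 4
  … (10 more, each ≤ 4)

"low low", 7 times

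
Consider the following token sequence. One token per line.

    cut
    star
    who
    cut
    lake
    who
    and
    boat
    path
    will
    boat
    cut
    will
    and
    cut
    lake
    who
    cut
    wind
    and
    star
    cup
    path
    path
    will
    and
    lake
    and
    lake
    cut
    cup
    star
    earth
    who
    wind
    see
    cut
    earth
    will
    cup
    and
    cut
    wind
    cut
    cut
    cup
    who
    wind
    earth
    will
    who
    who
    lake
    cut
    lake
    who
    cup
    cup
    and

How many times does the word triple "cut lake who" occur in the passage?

Scanning the 57 overlapping trigram windows for "cut lake who":
  position 4–6: cut lake who
  position 15–17: cut lake who
  position 54–56: cut lake who

3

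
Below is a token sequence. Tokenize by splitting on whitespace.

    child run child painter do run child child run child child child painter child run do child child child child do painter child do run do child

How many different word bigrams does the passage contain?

27 tokens → 26 bigram windows in total.
Repeated bigrams (each contributes count−1 duplicates):
  child child: 6
  child run: 3
  run child: 3
  child do: 2
  child painter: 2
  do child: 2
  do run: 2
  painter child: 2
  … (1 more repeated)
15 duplicate windows → 26 − 15 = 11 distinct.

11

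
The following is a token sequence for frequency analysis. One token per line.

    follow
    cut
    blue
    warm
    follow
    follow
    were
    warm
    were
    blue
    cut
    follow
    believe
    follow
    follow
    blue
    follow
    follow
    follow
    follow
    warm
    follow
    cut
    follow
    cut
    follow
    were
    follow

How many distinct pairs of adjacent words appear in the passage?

28 tokens → 27 bigram windows in total.
Repeated bigrams (each contributes count−1 duplicates):
  follow follow: 5
  cut follow: 3
  follow cut: 3
  follow were: 2
  warm follow: 2
10 duplicate windows → 27 − 10 = 17 distinct.

17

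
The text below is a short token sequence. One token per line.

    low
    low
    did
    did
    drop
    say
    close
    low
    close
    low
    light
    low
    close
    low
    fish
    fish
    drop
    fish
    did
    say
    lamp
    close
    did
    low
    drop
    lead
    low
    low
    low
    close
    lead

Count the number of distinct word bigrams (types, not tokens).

24

31 tokens → 30 bigram windows in total.
Repeated bigrams (each contributes count−1 duplicates):
  close low: 3
  low close: 3
  low low: 3
6 duplicate windows → 30 − 6 = 24 distinct.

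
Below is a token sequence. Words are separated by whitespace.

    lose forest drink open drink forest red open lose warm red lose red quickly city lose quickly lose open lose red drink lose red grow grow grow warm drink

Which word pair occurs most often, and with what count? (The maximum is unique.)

Bigram frequencies (highest first):
  lose red: 3
  open lose: 2
  grow grow: 2
  lose forest: 1
  forest drink: 1
  drink open: 1
  … (18 more, each ≤ 1)

"lose red", 3 times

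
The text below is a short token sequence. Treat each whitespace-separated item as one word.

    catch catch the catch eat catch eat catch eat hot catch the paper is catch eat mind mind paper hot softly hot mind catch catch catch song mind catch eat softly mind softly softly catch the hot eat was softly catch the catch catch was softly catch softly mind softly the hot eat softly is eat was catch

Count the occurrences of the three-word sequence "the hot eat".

Scanning the 56 overlapping trigram windows for "the hot eat":
  position 36–38: the hot eat
  position 51–53: the hot eat

2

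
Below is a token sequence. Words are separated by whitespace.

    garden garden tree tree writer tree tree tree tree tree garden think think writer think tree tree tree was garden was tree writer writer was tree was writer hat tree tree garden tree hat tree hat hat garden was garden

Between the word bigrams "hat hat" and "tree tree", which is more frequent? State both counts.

"hat hat": 1 occurrence
"tree tree": 8 occurrences

"tree tree" (8 vs 1)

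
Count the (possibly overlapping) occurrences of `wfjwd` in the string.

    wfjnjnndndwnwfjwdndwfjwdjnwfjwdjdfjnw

Sliding a length-5 window over the 37 characters (33 positions):
  position 13–17: wfjwd
  position 20–24: wfjwd
  position 27–31: wfjwd

3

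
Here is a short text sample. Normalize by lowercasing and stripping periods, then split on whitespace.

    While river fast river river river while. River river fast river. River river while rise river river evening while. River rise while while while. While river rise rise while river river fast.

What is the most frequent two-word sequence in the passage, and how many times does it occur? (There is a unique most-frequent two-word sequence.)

"river river", 7 times

Bigram frequencies (highest first):
  river river: 7
  while river: 5
  river fast: 3
  while while: 3
  fast river: 2
  river while: 2
  … (7 more, each ≤ 2)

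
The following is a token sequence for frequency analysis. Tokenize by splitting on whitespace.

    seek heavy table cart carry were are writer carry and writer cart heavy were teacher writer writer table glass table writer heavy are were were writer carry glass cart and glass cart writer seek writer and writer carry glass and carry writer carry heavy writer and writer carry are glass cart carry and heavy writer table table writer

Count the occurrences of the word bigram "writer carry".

5

Scanning the 57 overlapping bigram windows for "writer carry":
  position 8–9: writer carry
  position 26–27: writer carry
  position 37–38: writer carry
  position 42–43: writer carry
  position 47–48: writer carry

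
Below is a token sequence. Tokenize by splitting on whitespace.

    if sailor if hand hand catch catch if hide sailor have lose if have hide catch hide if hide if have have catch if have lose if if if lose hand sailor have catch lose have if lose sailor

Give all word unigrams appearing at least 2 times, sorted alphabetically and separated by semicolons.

catch; hand; have; hide; if; lose; sailor

Unigram counts meeting the condition (at least 2 times):
  catch: 5
  hand: 3
  have: 7
  hide: 4
  if: 11
  lose: 5
  sailor: 4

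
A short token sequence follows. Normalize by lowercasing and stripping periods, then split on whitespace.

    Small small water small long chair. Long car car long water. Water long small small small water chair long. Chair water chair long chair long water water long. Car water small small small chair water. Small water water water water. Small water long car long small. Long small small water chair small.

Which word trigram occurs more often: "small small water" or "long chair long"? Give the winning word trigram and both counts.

"small small water": 3 occurrences
"long chair long": 2 occurrences

"small small water" (3 vs 2)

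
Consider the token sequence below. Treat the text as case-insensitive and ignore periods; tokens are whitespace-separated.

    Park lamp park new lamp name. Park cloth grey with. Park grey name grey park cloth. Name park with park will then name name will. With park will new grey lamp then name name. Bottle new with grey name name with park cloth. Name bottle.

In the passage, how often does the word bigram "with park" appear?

4

Scanning the 44 overlapping bigram windows for "with park":
  position 10–11: with park
  position 19–20: with park
  position 26–27: with park
  position 41–42: with park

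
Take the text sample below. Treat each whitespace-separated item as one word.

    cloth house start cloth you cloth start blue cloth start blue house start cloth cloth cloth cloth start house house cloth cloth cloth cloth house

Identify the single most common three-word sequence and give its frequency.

Trigram frequencies (highest first):
  cloth cloth cloth: 4
  house start cloth: 2
  cloth start blue: 2
  cloth house start: 1
  start cloth you: 1
  cloth you cloth: 1
  … (12 more, each ≤ 1)

"cloth cloth cloth", 4 times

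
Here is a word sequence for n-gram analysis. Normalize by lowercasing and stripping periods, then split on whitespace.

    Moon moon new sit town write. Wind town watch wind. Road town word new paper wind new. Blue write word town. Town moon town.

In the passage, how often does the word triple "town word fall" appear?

Scanning the 22 overlapping trigram windows for "town word fall":
  (none found)

0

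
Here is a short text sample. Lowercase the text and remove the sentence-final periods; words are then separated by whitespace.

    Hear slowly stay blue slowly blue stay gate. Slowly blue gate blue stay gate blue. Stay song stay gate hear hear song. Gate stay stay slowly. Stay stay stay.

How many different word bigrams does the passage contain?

19

29 tokens → 28 bigram windows in total.
Repeated bigrams (each contributes count−1 duplicates):
  blue stay: 3
  stay gate: 3
  stay stay: 3
  gate blue: 2
  slowly blue: 2
  slowly stay: 2
9 duplicate windows → 28 − 9 = 19 distinct.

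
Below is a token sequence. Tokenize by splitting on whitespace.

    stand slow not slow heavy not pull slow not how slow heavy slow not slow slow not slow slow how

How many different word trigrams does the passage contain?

15

20 tokens → 18 trigram windows in total.
Repeated trigrams (each contributes count−1 duplicates):
  slow not slow: 3
  not slow slow: 2
3 duplicate windows → 18 − 3 = 15 distinct.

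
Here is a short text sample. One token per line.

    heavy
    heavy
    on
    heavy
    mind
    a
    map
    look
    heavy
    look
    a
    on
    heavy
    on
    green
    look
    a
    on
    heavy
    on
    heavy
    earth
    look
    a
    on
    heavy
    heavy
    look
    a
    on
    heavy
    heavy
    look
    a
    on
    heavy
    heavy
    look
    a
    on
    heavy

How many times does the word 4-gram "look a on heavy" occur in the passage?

Scanning the 38 overlapping 4-gram windows for "look a on heavy":
  position 10–13: look a on heavy
  position 16–19: look a on heavy
  position 23–26: look a on heavy
  position 28–31: look a on heavy
  position 33–36: look a on heavy
  position 38–41: look a on heavy

6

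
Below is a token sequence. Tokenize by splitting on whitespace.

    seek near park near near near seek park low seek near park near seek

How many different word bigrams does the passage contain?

14 tokens → 13 bigram windows in total.
Repeated bigrams (each contributes count−1 duplicates):
  near near: 2
  near park: 2
  near seek: 2
  park near: 2
  seek near: 2
5 duplicate windows → 13 − 5 = 8 distinct.

8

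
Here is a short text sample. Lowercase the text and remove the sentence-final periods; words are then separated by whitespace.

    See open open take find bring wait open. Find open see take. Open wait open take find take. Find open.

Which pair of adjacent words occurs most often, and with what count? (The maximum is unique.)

Bigram frequencies (highest first):
  take find: 3
  open take: 2
  wait open: 2
  find open: 2
  see open: 1
  open open: 1
  … (8 more, each ≤ 1)

"take find", 3 times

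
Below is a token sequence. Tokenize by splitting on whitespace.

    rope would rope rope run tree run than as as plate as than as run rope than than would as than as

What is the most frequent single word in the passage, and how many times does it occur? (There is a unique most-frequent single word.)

Unigram frequencies (highest first):
  as: 6
  than: 5
  rope: 4
  run: 3
  would: 2
  tree: 1
  … (1 more, each ≤ 1)

"as", 6 times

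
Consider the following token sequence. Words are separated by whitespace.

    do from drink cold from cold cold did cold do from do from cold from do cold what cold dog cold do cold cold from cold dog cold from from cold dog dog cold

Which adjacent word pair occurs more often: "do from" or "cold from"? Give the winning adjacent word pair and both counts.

"do from": 3 occurrences
"cold from": 4 occurrences

"cold from" (4 vs 3)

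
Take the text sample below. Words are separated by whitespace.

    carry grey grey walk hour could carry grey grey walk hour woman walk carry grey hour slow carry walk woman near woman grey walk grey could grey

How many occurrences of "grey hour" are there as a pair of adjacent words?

Scanning the 26 overlapping bigram windows for "grey hour":
  position 15–16: grey hour

1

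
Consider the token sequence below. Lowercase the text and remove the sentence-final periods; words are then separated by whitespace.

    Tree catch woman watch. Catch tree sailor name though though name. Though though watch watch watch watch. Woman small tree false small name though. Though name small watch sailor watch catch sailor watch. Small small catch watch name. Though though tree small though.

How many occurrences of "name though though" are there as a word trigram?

Scanning the 41 overlapping trigram windows for "name though though":
  position 8–10: name though though
  position 11–13: name though though
  position 23–25: name though though
  position 38–40: name though though

4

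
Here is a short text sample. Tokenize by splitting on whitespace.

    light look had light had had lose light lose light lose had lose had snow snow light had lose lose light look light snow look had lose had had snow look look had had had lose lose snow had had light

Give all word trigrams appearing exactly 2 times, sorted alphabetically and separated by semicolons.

had had lose; had lose had; had lose lose; lose light lose

Trigram counts meeting the condition (exactly 2 times):
  had had lose: 2
  had lose had: 2
  had lose lose: 2
  lose light lose: 2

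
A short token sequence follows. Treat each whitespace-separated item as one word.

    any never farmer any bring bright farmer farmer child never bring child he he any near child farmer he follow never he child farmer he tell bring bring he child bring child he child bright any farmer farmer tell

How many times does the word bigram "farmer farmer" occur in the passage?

Scanning the 38 overlapping bigram windows for "farmer farmer":
  position 7–8: farmer farmer
  position 37–38: farmer farmer

2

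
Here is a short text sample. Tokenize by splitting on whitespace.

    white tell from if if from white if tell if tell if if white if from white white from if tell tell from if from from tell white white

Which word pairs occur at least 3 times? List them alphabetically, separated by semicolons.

from if; if from; if tell

Bigram counts meeting the condition (at least 3 times):
  from if: 3
  if from: 3
  if tell: 3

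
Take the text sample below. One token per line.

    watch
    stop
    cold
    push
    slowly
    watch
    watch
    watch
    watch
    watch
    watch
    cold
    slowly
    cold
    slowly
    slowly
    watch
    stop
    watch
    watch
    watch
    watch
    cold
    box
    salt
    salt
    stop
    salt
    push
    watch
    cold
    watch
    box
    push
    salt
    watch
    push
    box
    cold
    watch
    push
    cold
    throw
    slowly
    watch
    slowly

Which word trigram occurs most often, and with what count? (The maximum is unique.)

Trigram frequencies (highest first):
  watch watch watch: 6
  watch watch cold: 2
  watch stop cold: 1
  stop cold push: 1
  cold push slowly: 1
  push slowly watch: 1
  … (32 more, each ≤ 1)

"watch watch watch", 6 times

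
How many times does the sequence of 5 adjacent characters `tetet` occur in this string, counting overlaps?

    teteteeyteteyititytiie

1

Sliding a length-5 window over the 22 characters (18 positions):
  position 1–5: tetet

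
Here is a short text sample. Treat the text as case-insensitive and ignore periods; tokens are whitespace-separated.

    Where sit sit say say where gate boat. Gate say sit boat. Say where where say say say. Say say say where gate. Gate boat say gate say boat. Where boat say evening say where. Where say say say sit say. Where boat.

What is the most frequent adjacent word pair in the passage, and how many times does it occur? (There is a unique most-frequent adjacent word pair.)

"say say", 8 times

Bigram frequencies (highest first):
  say say: 8
  say where: 5
  boat say: 3
  sit say: 2
  where gate: 2
  gate boat: 2
  … (15 more, each ≤ 2)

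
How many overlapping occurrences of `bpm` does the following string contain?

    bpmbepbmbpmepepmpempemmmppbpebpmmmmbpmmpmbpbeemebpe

4

Sliding a length-3 window over the 51 characters (49 positions):
  position 1–3: bpm
  position 9–11: bpm
  position 30–32: bpm
  position 36–38: bpm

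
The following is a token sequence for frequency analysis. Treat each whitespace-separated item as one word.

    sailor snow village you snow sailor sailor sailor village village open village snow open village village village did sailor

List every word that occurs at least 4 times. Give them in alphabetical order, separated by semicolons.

Unigram counts meeting the condition (at least 4 times):
  sailor: 5
  village: 7

sailor; village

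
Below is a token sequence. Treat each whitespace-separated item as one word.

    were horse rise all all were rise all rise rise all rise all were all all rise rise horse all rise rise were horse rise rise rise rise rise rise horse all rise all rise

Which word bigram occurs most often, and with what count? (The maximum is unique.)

"rise rise", 8 times

Bigram frequencies (highest first):
  rise rise: 8
  all rise: 6
  rise all: 5
  were horse: 2
  horse rise: 2
  all all: 2
  … (6 more, each ≤ 2)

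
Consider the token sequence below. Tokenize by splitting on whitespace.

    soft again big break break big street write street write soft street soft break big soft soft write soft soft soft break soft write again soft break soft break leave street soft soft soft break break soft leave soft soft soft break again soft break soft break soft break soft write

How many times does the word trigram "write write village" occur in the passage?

Scanning the 49 overlapping trigram windows for "write write village":
  (none found)

0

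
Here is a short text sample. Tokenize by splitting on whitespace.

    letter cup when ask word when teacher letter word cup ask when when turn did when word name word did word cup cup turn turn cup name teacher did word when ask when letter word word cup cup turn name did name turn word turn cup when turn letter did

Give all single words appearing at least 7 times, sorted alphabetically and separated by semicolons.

cup; turn; when; word

Unigram counts meeting the condition (at least 7 times):
  cup: 8
  turn: 7
  when: 8
  word: 9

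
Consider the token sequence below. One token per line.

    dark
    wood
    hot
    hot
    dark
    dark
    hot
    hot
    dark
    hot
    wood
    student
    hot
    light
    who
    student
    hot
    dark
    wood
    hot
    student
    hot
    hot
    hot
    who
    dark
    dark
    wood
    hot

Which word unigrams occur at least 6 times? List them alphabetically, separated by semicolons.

Unigram counts meeting the condition (at least 6 times):
  dark: 7
  hot: 12

dark; hot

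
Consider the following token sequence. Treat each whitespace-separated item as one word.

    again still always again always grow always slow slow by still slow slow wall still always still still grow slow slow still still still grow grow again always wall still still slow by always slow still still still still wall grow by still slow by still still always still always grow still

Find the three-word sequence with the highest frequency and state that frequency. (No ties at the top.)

Trigram frequencies (highest first):
  still still still: 3
  slow by still: 2
  by still slow: 2
  still always still: 2
  still still grow: 2
  slow still still: 2
  … (36 more, each ≤ 2)

"still still still", 3 times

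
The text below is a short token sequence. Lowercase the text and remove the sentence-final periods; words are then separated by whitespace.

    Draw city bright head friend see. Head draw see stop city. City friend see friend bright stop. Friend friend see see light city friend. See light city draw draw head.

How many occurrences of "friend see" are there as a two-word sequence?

4

Scanning the 29 overlapping bigram windows for "friend see":
  position 5–6: friend see
  position 13–14: friend see
  position 19–20: friend see
  position 24–25: friend see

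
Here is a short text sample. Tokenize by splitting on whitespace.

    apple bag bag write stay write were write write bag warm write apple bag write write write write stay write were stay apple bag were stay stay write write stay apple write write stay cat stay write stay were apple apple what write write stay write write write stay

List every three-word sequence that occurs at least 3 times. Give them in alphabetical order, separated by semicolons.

write stay write; write write stay; write write write

Trigram counts meeting the condition (at least 3 times):
  write stay write: 3
  write write stay: 5
  write write write: 3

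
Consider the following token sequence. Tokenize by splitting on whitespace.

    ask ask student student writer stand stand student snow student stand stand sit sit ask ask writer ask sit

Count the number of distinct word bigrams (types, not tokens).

19 tokens → 18 bigram windows in total.
Repeated bigrams (each contributes count−1 duplicates):
  ask ask: 2
  stand stand: 2
2 duplicate windows → 18 − 2 = 16 distinct.

16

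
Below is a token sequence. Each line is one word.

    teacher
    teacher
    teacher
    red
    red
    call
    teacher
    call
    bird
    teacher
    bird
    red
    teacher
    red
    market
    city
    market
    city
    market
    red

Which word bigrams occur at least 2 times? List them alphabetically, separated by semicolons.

Bigram counts meeting the condition (at least 2 times):
  city market: 2
  market city: 2
  teacher red: 2
  teacher teacher: 2

city market; market city; teacher red; teacher teacher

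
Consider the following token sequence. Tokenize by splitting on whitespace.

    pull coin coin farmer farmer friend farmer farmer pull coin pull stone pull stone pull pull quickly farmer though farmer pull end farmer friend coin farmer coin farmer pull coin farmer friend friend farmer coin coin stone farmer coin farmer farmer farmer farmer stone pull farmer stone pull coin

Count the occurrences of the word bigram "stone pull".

Scanning the 48 overlapping bigram windows for "stone pull":
  position 12–13: stone pull
  position 14–15: stone pull
  position 44–45: stone pull
  position 47–48: stone pull

4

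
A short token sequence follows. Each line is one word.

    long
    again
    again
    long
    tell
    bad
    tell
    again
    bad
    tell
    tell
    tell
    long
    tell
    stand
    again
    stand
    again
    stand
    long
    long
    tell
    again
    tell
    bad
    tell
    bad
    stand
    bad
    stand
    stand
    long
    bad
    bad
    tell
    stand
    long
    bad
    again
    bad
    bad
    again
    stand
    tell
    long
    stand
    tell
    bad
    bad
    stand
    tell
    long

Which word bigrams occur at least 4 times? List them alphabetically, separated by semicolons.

Bigram counts meeting the condition (at least 4 times):
  bad tell: 4
  tell bad: 4

bad tell; tell bad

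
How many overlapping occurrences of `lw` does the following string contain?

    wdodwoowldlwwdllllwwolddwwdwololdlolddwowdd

Sliding a length-2 window over the 43 characters (42 positions):
  position 11–12: lw
  position 18–19: lw

2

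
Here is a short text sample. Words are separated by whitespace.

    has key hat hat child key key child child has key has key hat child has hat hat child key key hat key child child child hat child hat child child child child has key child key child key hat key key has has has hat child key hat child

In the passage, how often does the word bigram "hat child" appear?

Scanning the 49 overlapping bigram windows for "hat child":
  position 4–5: hat child
  position 14–15: hat child
  position 18–19: hat child
  position 27–28: hat child
  position 29–30: hat child
  position 46–47: hat child
  position 49–50: hat child

7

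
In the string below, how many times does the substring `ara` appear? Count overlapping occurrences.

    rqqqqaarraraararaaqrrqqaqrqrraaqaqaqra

3

Sliding a length-3 window over the 38 characters (36 positions):
  position 10–12: ara
  position 13–15: ara
  position 15–17: ara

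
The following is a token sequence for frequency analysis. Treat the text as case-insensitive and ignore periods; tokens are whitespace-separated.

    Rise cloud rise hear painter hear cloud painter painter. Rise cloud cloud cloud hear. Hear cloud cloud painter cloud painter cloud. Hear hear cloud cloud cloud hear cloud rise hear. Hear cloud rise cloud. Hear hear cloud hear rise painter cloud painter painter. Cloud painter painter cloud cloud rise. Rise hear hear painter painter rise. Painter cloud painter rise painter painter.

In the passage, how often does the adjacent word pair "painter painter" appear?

5

Scanning the 60 overlapping bigram windows for "painter painter":
  position 8–9: painter painter
  position 42–43: painter painter
  position 45–46: painter painter
  position 53–54: painter painter
  position 60–61: painter painter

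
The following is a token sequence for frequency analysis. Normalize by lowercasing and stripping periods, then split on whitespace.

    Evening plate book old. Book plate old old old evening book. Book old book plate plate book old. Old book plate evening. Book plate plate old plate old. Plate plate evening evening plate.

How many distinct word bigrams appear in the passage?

14

33 tokens → 32 bigram windows in total.
Repeated bigrams (each contributes count−1 duplicates):
  book plate: 4
  book old: 3
  old book: 3
  old old: 3
  plate old: 3
  plate plate: 3
  evening book: 2
  evening plate: 2
  … (3 more repeated)
18 duplicate windows → 32 − 18 = 14 distinct.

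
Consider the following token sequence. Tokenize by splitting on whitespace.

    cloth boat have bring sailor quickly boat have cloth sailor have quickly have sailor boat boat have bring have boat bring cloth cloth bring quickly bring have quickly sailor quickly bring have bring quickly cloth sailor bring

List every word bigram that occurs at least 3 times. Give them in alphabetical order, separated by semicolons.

Bigram counts meeting the condition (at least 3 times):
  boat have: 3
  bring have: 3
  have bring: 3

boat have; bring have; have bring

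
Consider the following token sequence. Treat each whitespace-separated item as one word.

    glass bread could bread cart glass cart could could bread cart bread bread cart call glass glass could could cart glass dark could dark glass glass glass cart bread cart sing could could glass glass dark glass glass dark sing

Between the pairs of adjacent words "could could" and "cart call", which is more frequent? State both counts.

"could could" (3 vs 1)

"could could": 3 occurrences
"cart call": 1 occurrence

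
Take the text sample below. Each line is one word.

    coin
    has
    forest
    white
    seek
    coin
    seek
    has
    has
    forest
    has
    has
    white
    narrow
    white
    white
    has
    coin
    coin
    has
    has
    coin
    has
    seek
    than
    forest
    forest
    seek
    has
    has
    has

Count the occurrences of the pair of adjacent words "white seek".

Scanning the 30 overlapping bigram windows for "white seek":
  position 4–5: white seek

1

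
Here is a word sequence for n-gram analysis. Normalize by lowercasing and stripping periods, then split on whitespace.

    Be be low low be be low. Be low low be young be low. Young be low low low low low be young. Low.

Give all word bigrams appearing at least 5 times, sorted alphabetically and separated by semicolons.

be low; low low

Bigram counts meeting the condition (at least 5 times):
  be low: 5
  low low: 6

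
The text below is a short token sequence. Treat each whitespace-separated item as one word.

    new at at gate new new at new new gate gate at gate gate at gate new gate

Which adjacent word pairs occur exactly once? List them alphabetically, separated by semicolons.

at at; at new

Bigram counts meeting the condition (exactly once):
  at at: 1
  at new: 1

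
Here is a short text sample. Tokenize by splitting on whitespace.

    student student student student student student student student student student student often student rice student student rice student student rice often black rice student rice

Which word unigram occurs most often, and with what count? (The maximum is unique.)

"student", 17 times

Unigram frequencies (highest first):
  student: 17
  rice: 5
  often: 2
  black: 1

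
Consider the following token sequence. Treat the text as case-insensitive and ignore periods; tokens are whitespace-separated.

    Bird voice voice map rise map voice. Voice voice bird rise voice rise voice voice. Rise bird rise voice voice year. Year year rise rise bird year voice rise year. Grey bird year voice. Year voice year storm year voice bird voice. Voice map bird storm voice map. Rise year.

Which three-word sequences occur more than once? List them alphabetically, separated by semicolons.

bird rise voice; bird voice voice; bird year voice; rise voice voice; voice map rise; voice voice map; year voice year

Trigram counts meeting the condition (more than once):
  bird rise voice: 2
  bird voice voice: 2
  bird year voice: 2
  rise voice voice: 2
  voice map rise: 2
  voice voice map: 2
  year voice year: 2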